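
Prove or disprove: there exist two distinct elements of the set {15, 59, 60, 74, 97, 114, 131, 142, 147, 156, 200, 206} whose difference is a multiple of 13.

Residues mod 13: 15↦2, 59↦7, 60↦8, 74↦9, 97↦6, 114↦10, 131↦1, 142↦12, 147↦4, 156↦0, 200↦5, 206↦11.
All 12 residues are distinct, so no two elements differ by a multiple of 13.

No, no such pair exists.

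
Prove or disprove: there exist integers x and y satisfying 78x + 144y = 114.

Every value of 78x + 144y is a multiple of gcd(78, 144) = 6; since 6 ∣ 114, solutions exist.
Dividing through by 6 reduces the equation to 13x + 24y = 19.
Euclidean algorithm: 24 = 1·13 + 11, 13 = 1·11 + 2, 11 = 5·2 + 1, 2 = 2·1 + 0.
Unwinding: 1 = 11 − 5·2 = 11 − 5·(13 − 1·11) = −5·13 + 6·11 = −5·13 + 6·(24 − 1·13) = 6·24 − 11·13, i.e. 13·(-11) + 24·6 = 1.
Scaling by 19 gives the particular solution (x, y) = (-209, 114).
Shifting by a multiple of (24, −13) keeps it a solution: x = -209 + 9·24 = 7, y = 114 − 9·13 = -3.
Check: 78·7 + 144·(-3) = 546 − 432 = 114. ✓

x = 7, y = -3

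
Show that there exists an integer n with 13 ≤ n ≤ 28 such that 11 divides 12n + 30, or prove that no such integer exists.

Try n = 14: 12·14 + 30 = 198 = 18·11, which is divisible by 11.

n = 14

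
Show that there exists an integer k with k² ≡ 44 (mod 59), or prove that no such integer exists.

There is no such integer.

59 is prime, so by Euler's criterion 44 is a square mod 59 iff 44^((59−1)/2) = 44^29 ≡ 1 (mod 59).
Squaring successively (mod 59): 44^2 = 1936 ≡ 48; 44^4 ≡ 48² = 2304 ≡ 3; 44^8 ≡ 3² = 9 ≡ 9; 44^16 ≡ 9² = 81 ≡ 22.
Since 29 = 16 + 8 + 4 + 1, 44^29 ≡ 22 · 9 · 3 · 44; multiplying out mod 59: 22·9 = 198 ≡ 21, then 21·3 = 63 ≡ 4, then 4·44 = 176 ≡ 58. Thus 44^29 ≡ 58 ≡ −1 (mod 59).
By Euler's criterion 44 is a quadratic non-residue mod 59: no k satisfies k² ≡ 44 (mod 59).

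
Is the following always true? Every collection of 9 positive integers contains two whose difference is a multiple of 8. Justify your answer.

Yes.

Each integer lies in one of the 8 residue classes modulo 8.
Since 9 > 8, two of the 9 integers must share a residue class by the pigeonhole principle; call them a and b.
Equal remainders mean a − b ≡ 0 (mod 8), so 8 divides their difference.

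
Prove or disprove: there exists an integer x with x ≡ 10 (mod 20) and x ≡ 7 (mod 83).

x = 90

gcd(20, 83) = 1, so the Chinese Remainder Theorem guarantees exactly one residue class mod 1660 satisfying both.
Any solution of the first congruence is x = 10 + 20t; substituting into the second, 20t ≡ 7 − 10 ≡ 80 (mod 83).
Note 20·54 = 1080 ≡ 1 (mod 83) (as 1080 − 1 = 13·83), so 20⁻¹ ≡ 54.
Multiplying by 54: t ≡ 54·80 = 4320 ≡ 4 (mod 83).
Taking t = 4 gives x = 10 + 20·4 = 90.
Check: 90 mod 20 = 10, 90 mod 83 = 7. ✓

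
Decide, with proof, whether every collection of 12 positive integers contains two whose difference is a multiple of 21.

No, the set {39, 40, 41, 42, 43, 44, 45, 46, 47, 48, 49, 50} is a counterexample.

Consider the 12 integers 39, 40, …, 50. They lie in distinct residue classes modulo 21, since 12 ≤ 21.
No two share a residue, so no pair has difference divisible by 21; the claim fails for this set.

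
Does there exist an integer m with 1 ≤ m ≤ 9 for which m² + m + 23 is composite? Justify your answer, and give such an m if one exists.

m = 6

At m = 6: 6² + 6 + 23 = 65 = 5·13, which is composite.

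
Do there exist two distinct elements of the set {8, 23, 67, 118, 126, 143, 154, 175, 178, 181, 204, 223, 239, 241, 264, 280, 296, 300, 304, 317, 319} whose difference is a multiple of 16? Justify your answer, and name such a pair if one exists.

The pair (8, 264) works.

8 mod 16 = 8 and 264 mod 16 = 8, so 264 − 8 = 256 = 16·16.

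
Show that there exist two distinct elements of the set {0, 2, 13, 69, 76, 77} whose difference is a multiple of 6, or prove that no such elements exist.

Two integers differ by a multiple of 6 exactly when they have the same residue mod 6. The residues are 0↦0, 2↦2, 13↦1, 69↦3, 76↦4, 77↦5.
All 6 residues are distinct, so no two elements differ by a multiple of 6.

There is no such pair.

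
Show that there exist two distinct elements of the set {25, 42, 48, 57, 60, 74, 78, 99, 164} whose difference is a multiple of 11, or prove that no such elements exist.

There is no such pair.

Reduce each element modulo 11: 25↦3, 42↦9, 48↦4, 57↦2, 60↦5, 74↦8, 78↦1, 99↦0, 164↦10.
No residue repeats among the 9 elements, so no pair has difference ≡ 0 (mod 11).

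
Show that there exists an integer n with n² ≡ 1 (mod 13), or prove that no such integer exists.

Take n = 1. Then 1² = 1, and since 0 ≤ 1 < 13 this is already reduced: 1² ≡ 1 (mod 13).

n = 1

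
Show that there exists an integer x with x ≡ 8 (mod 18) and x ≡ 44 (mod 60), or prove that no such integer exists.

Here gcd(18, 60) = 6, and both 8 and 44 leave remainder 2 mod 6, so the system is consistent.
List candidates x ≡ 8 (mod 18): 8, 26, 44. Modulo 60 these are 8, 26, 44; 44 gives 44 as required.
Verify: 44 = 2·18 + 8 and 44 = 0·60 + 44. ✓

x = 44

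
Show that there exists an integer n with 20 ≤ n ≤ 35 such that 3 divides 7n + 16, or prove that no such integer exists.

n = 20

n = 20 works, since 7·20 + 16 = 156 = 52·3.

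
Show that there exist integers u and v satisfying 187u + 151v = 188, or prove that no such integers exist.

187 and 151 are coprime, so 187u + 151v ranges over all of ℤ.
Dividing repeatedly: 187 = 1·151 + 36, 151 = 4·36 + 7, 36 = 5·7 + 1, 7 = 7·1 + 0.
Unwinding: 1 = 36 − 5·7 = 36 − 5·(151 − 4·36) = −5·151 + 21·36 = −5·151 + 21·(187 − 1·151) = 21·187 − 26·151, i.e. 187·21 + 151·(-26) = 1.
Scaling by 188 gives the particular solution (u, v) = (3948, -4888).
The general solution is u = 3948 + 151k, v = -4888 − 187k; taking k = -26 gives the smaller pair u = 22, v = -26.
Indeed 187·22 + 151·(-26) = 4114 − 3926 = 188.

u = 22, v = -26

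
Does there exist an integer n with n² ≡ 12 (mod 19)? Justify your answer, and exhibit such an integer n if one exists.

There is no such integer.

Squares mod 19 repeat after n = 9 (as (−n)² = n²); for n = 0..9 they are 0, 1, 4, 9, 16, 6, 17, 11, 7, 5.
The set of squares mod 19 is therefore {0, 1, 4, 5, 6, 7, 9, 11, 16, 17}, which does not contain 12.
Therefore n² ≡ 12 (mod 19) has no solution.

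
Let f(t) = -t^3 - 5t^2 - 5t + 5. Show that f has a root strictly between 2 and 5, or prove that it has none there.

The endpoint values f(2) = -33 and f(5) = -270 are both negative. Claim: f(t) < 0 for every t in (2, 5).
Shift to the endpoint 2: with t = 2 + u (0 < u < 3), one computes f(2 + u) = -u^3 - 11u^2 - 37u - 33.
The nonzero coefficients here are all negative, so for u > 0 every term is negative (or zero), and the constant term -33 is strictly negative.
Therefore f(t) < 0 throughout (2, 5), and f has no zero there.

No such root exists.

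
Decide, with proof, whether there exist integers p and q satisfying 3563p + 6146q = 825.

There are no such integers.

gcd(3563, 6146) = 7, so every integer of the form 3563p + 6146q is a multiple of 7.
However 825 leaves remainder 6 on division by 7.
Therefore 3563p + 6146q = 825 has no solution in integers.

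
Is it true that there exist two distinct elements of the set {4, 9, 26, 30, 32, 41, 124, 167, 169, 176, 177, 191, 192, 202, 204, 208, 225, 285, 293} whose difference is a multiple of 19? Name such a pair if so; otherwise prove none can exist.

No such pair exists.

Two integers differ by a multiple of 19 exactly when they have the same residue mod 19. The residues are 4↦4, 9↦9, 26↦7, 30↦11, 32↦13, 41↦3, 124↦10, 167↦15, 169↦17, 176↦5, 177↦6, 191↦1, 192↦2, 202↦12, 204↦14, 208↦18, 225↦16, 285↦0, 293↦8.
These 19 residues are pairwise different, hence no difference of two elements is divisible by 19.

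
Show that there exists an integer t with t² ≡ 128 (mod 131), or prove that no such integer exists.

Apply Euler's criterion with the prime 131: 128 is a quadratic residue iff 128^65 ≡ 1 (mod 131), and a non-residue iff it is ≡ −1.
Squaring successively (mod 131): 128^2 = 16384 ≡ 9; 128^4 ≡ 9² = 81 ≡ 81; 128^8 ≡ 81² = 6561 ≡ 11; 128^16 ≡ 11² = 121 ≡ 121; 128^32 ≡ 121² = 14641 ≡ 100; 128^64 ≡ 100² = 10000 ≡ 44.
Since 65 = 64 + 1, 128^65 ≡ 44 · 128; multiplying out mod 131: 44·128 = 5632 ≡ 130. Thus 128^65 ≡ 130 ≡ −1 (mod 131).
By Euler's criterion 128 is a quadratic non-residue mod 131: no t satisfies t² ≡ 128 (mod 131).

No such integer exists.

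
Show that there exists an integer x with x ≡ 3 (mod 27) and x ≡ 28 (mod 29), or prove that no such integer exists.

The moduli 27 and 29 are coprime, so by the Chinese Remainder Theorem a unique solution modulo 783 exists.
Any solution of the first congruence is x = 3 + 27t; substituting into the second, 27t ≡ 28 − 3 ≡ 25 (mod 29).
To invert 27 modulo 29: 29 = 1·27 + 2, 27 = 13·2 + 1, 2 = 2·1 + 0, and unwinding, 1 = 27 − 13·2 = 27 − 13·(29 − 1·27) = −13·29 + 14·27. Thus 27⁻¹ ≡ 14 (mod 29).
Therefore t ≡ 14·25 = 350 ≡ 2 (mod 29).
Taking t = 2 gives x = 3 + 27·2 = 57.
Indeed 57 ≡ 3 (mod 27) and 57 ≡ 28 (mod 29).

x = 57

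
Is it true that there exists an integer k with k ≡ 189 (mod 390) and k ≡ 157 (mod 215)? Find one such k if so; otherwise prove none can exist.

There is no such integer.

Both moduli are multiples of 5 = gcd(390, 215), so any solution would satisfy k ≡ 189 and k ≡ 157 modulo 5 simultaneously.
These are incompatible: 189 − 157 = 32 is not divisible by 5.
So no integer satisfies both congruences.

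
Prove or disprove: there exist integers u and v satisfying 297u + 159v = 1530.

u = 18, v = -24

Since gcd(297, 159) = 3 and 1530 = 3·510, Bézout's identity guarantees a solution.
Dividing through by 3 reduces the equation to 99u + 53v = 510.
Dividing repeatedly: 99 = 1·53 + 46, 53 = 1·46 + 7, 46 = 6·7 + 4, 7 = 1·4 + 3, 4 = 1·3 + 1, 3 = 3·1 + 0.
Unwinding: 1 = 4 − 1·3 = 4 − (7 − 1·4) = −7 + 2·4 = −7 + 2·(46 − 6·7) = 2·46 − 13·7 = 2·46 − 13·(53 − 1·46) = −13·53 + 15·46 = −13·53 + 15·(99 − 1·53) = 15·99 − 28·53, i.e. 99·15 + 53·(-28) = 1.
Scaling by 510 gives the particular solution (u, v) = (7650, -14280).
The general solution is u = 7650 + 53k, v = -14280 − 99k; taking k = -144 gives the smaller pair u = 18, v = -24.
Check: 297·18 + 159·(-24) = 5346 − 3816 = 1530. ✓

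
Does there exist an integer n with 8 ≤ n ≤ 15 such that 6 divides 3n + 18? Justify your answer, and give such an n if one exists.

n = 8

Try n = 8: 3·8 + 18 = 42 = 7·6, which is divisible by 6.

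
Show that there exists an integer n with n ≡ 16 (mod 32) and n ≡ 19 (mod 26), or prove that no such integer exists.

gcd(32, 26) = 2. If n ≡ 16 (mod 32) and n ≡ 19 (mod 26), then n ≡ 16 (mod 2) and n ≡ 19 (mod 2).
These are incompatible: 16 − 19 = -3 is not divisible by 2.
Hence the system has no solution.

No, no such integer exists.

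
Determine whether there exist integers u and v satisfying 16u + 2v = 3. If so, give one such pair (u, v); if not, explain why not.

There are no such integers.

Any value of 16u + 2v is a multiple of gcd(16, 2) = 2.
However 3 leaves remainder 1 on division by 2.
Therefore 16u + 2v = 3 has no solution in integers.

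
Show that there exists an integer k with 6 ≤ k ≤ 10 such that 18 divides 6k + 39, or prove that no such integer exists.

The values of 6k + 39 for k = 6, 7, …, 10 are 75, 81, 87, 93, 99; reduced mod 18 these are 3, 9, 15, 3, 9.
None is 0, so 18 never divides 6k + 39 on this range.

No, no such integer k in that range exists.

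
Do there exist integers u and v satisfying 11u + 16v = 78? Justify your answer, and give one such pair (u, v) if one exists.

Since gcd(11, 16) = 1, every integer is an integer combination of 11 and 16.
Run the Euclidean algorithm on 16 and 11: 16 = 1·11 + 5, 11 = 2·5 + 1, 5 = 5·1 + 0.
Back-substituting, 1 = 11 − 2·5 = 11 − 2·(16 − 1·11) = −2·16 + 3·11; that is, 11·3 + 16·(-2) = 1.
Scaling by 78 gives the particular solution (u, v) = (234, -156).
Shifting by a multiple of (16, −11) keeps it a solution: u = 234 − 14·16 = 10, v = -156 + 14·11 = -2.
Indeed 11·10 + 16·(-2) = 110 − 32 = 78.

u = 10, v = -2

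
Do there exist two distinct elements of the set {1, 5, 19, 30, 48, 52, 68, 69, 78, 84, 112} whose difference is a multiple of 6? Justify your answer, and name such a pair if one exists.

1 mod 6 = 1 and 19 mod 6 = 1, so 19 − 1 = 18 = 3·6.

Yes: 1 and 19.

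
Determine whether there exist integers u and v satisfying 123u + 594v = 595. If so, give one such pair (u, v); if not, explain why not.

No such integers exist.

Both 123 and 594 are divisible by gcd(123, 594) = 3, hence so is any combination 123u + 594v.
However 595 leaves remainder 1 on division by 3.
Hence no integers u, v satisfy the equation.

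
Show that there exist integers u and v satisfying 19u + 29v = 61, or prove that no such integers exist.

u = 20, v = -11

Since gcd(19, 29) = 1, every integer is an integer combination of 19 and 29.
Euclidean algorithm: 29 = 1·19 + 10, 19 = 1·10 + 9, 10 = 1·9 + 1, 9 = 9·1 + 0.
Unwinding: 1 = 10 − 1·9 = 10 − (19 − 1·10) = −19 + 2·10 = −19 + 2·(29 − 1·19) = 2·29 − 3·19, i.e. 19·(-3) + 29·2 = 1.
Scaling by 61 gives the particular solution (u, v) = (-183, 122).
The general solution is u = -183 + 29k, v = 122 − 19k; taking k = 7 gives the smaller pair u = 20, v = -11.
Check: 19·20 + 29·(-11) = 380 − 319 = 61. ✓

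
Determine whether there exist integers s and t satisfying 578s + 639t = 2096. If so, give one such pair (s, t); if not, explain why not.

s = 238, t = -212

Since gcd(578, 639) = 1, every integer is an integer combination of 578 and 639.
Dividing repeatedly: 639 = 1·578 + 61, 578 = 9·61 + 29, 61 = 2·29 + 3, 29 = 9·3 + 2, 3 = 1·2 + 1, 2 = 2·1 + 0.
Working back up the chain: 1 = 3 − 1·2 = 3 − (29 − 9·3) = −29 + 10·3 = −29 + 10·(61 − 2·29) = 10·61 − 21·29 = 10·61 − 21·(578 − 9·61) = −21·578 + 199·61 = −21·578 + 199·(639 − 1·578) = 199·639 − 220·578. So 578·(-220) + 639·199 = 1.
Times 2096: 578·(-461120) + 639·417104 = 2096, so (-461120, 417104) solves it.
Adding 722·639 to s and subtracting 722·578 from t gives the tidier solution (238, -212).
Check: 578·238 + 639·(-212) = 137564 − 135468 = 2096. ✓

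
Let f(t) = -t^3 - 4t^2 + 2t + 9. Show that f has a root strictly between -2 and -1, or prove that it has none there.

Yes, f has a root in the interval.

f(-2) = -3 and f(-1) = 4, which have opposite signs.
f is continuous everywhere (it is a polynomial), in particular on [-2, -1].
By the Intermediate Value Theorem f must vanish at some point of (-2, -1).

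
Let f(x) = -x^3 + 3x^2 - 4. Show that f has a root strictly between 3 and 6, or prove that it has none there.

No.

The endpoint values f(3) = -4 and f(6) = -112 are both negative. Claim: f(x) < 0 for every x in (3, 6).
Substitute x = 3 + u, where 0 < u < 3 on the interval. Expanding, f(3 + u) = -u^3 - 6u^2 - 9u - 4.
The nonzero coefficients here are all negative, so for u > 0 every term is negative (or zero), and the constant term -4 is strictly negative.
Therefore f(x) < 0 throughout (3, 6), and f has no zero there.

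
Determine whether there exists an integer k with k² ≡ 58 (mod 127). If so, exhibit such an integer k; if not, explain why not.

No, no such integer exists.

Apply Euler's criterion with the prime 127: 58 is a quadratic residue iff 58^63 ≡ 1 (mod 127), and a non-residue iff it is ≡ −1.
Repeated squaring mod 127: 58^2 = 3364 ≡ 62; 58^4 ≡ 62² = 3844 ≡ 34; 58^8 ≡ 34² = 1156 ≡ 13; 58^16 ≡ 13² = 169 ≡ 42; 58^32 ≡ 42² = 1764 ≡ 113.
Since 63 = 32 + 16 + 8 + 4 + 2 + 1, 58^63 ≡ 113 · 42 · 13 · 34 · 62 · 58; multiplying out mod 127: 113·42 = 4746 ≡ 47, then 47·13 = 611 ≡ 103, then 103·34 = 3502 ≡ 73, then 73·62 = 4526 ≡ 81, then 81·58 = 4698 ≡ 126. Thus 58^63 ≡ 126 ≡ −1 (mod 127).
The value −1 means 58 is a non-residue modulo 127, so k² ≡ 58 (mod 127) is impossible.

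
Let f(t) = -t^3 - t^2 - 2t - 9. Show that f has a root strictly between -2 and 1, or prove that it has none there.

No.

Evaluate at the endpoints: f(-2) = -1, f(1) = -13 — same sign (negative).
The derivative f'(t) = -3t^2 - 2t - 2 is a quadratic with discriminant (-2)² − 4·(-3)·(-2) = -20 < 0; it never vanishes, so it is always negative (sign of the leading coefficient).
Hence f is strictly decreasing on ℝ, and in particular on [-2, 1]. A strictly monotone function with same-sign endpoint values stays negative on the whole interval, so f has no zero in (-2, 1).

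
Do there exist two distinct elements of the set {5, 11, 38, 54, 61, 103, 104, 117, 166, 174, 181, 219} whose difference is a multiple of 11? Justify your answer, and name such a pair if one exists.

Both 5 and 38 leave remainder 5 on division by 11; their difference 33 = 3·11 is a multiple of 11.

The pair (5, 38) works.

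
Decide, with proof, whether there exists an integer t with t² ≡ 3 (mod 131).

t = 93

Take t = 93. Then 93² = 8649 = 66·131 + 3, so 93² ≡ 3 (mod 131).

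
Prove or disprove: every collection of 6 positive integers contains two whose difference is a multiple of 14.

Try 6 consecutive integers, 58, 59, …, 63. Their remainders mod 14 are 2, 3, 4, 5, 6, 7 — pairwise different, as any 6 ≤ 14 consecutive integers have distinct residues.
Any two of them differ by at most 5 < 14 and by at least 1, so no difference is a multiple of 14.

No, the set {58, 59, 60, 61, 62, 63} is a counterexample.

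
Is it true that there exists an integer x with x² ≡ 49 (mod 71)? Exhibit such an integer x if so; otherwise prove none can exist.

x = 7

Take x = 7. Then 7² = 49, and since 0 ≤ 49 < 71 this is already reduced: 7² ≡ 49 (mod 71).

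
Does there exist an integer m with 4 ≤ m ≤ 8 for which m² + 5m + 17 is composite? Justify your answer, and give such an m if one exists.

m = 8

At m = 8: 8² + 5·8 + 17 = 121 = 11·11, which is composite.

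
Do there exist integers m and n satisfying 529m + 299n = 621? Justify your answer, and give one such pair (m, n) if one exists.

m = 4, n = -5

Every value of 529m + 299n is a multiple of gcd(529, 299) = 23; since 23 ∣ 621, solutions exist.
Dividing through by 23 reduces the equation to 23m + 13n = 27.
Dividing repeatedly: 23 = 1·13 + 10, 13 = 1·10 + 3, 10 = 3·3 + 1, 3 = 3·1 + 0.
Unwinding: 1 = 10 − 3·3 = 10 − 3·(13 − 1·10) = −3·13 + 4·10 = −3·13 + 4·(23 − 1·13) = 4·23 − 7·13, i.e. 23·4 + 13·(-7) = 1.
Multiplying through by 27: m = 4·27 = 108, n = (-7)·27 = -189 is a solution.
Subtracting 8·13 from m and adding 8·23 to n gives the tidier solution (4, -5).
Indeed 529·4 + 299·(-5) = 2116 − 1495 = 621.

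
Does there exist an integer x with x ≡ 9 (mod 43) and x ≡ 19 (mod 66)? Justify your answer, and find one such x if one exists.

gcd(43, 66) = 1, so the Chinese Remainder Theorem guarantees exactly one residue class mod 2838 satisfying both.
Any solution of the first congruence is x = 9 + 43t; substituting into the second, 43t ≡ 19 − 9 ≡ 10 (mod 66).
Note 43·43 = 1849 ≡ 1 (mod 66) (as 1849 − 1 = 28·66), so 43⁻¹ ≡ 43.
Multiplying by 43: t ≡ 43·10 = 430 ≡ 34 (mod 66).
With t = 34: x = 9 + 43·34 = 1471.
Indeed 1471 ≡ 9 (mod 43) and 1471 ≡ 19 (mod 66).

x = 1471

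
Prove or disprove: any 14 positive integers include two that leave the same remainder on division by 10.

True.

Partition the integers by their residue mod 10; there are 10 classes.
Placing 14 integers into 10 classes, some class receives at least two — say a and b.
So a and b have equal remainders mod 10, which is exactly what was to be shown.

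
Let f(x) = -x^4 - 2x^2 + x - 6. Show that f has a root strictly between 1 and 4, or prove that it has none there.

f has no root in that interval.

The endpoint values f(1) = -8 and f(4) = -290 are both negative. Claim: f(x) < 0 for every x in (1, 4).
Substitute x = 1 + u, where 0 < u < 3 on the interval. Expanding, f(1 + u) = -u^4 - 4u^3 - 8u^2 - 7u - 8.
All 5 nonzero coefficients of this polynomial in u are negative; hence for u > 0 the value is a sum of negative terms (the constant -8 among them).
So f is strictly negative on (1, 4); no root exists in the interval.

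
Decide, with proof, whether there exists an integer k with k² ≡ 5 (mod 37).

37 is prime, so by Euler's criterion 5 is a square mod 37 iff 5^((37−1)/2) = 5^18 ≡ 1 (mod 37).
Repeated squaring mod 37: 5^2 = 25 ≡ 25; 5^4 ≡ 25² = 625 ≡ 33; 5^8 ≡ 33² = 1089 ≡ 16; 5^16 ≡ 16² = 256 ≡ 34.
Since 18 = 16 + 2, 5^18 ≡ 34 · 25; multiplying out mod 37: 34·25 = 850 ≡ 36. Thus 5^18 ≡ 36 ≡ −1 (mod 37).
By Euler's criterion 5 is a quadratic non-residue mod 37: no k satisfies k² ≡ 5 (mod 37).

No such integer exists.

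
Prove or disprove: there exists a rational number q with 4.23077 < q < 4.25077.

Multiplying by 4: 4·4.23077 = 16.92308 and 4·4.25077 = 17.00308, so the integer 17 lies strictly between them.
Dividing back, 4.23077 < 17/4 < 4.25077, and 17/4 is rational.

q = 17/4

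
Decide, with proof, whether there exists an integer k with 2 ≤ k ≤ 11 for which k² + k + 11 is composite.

k = 11

At k = 11: 11² + 11 + 11 = 143 = 11·13, which is composite.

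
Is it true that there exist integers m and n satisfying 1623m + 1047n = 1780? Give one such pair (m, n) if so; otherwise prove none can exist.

Both 1623 and 1047 are divisible by gcd(1623, 1047) = 3, hence so is any combination 1623m + 1047n.
But 1780 is not a multiple of 3 (it leaves remainder 1).
So the equation is unsolvable over ℤ.

No, no such integers exist.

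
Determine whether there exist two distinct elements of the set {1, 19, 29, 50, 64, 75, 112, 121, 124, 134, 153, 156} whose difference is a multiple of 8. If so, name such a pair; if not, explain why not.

Yes: 1 and 121.

Both 1 and 121 leave remainder 1 on division by 8; their difference 120 = 15·8 is a multiple of 8.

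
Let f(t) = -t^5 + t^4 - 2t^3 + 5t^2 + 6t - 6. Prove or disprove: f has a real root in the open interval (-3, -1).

Such a root exists.

f(-3) = 399 and f(-1) = -3, which have opposite signs.
f is continuous everywhere (it is a polynomial), in particular on [-3, -1].
By the Intermediate Value Theorem f must vanish at some point of (-3, -1).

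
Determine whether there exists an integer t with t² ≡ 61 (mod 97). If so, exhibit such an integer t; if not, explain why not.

Take t = 35. Then 35² = 1225 = 12·97 + 61, so 35² ≡ 61 (mod 97).

t = 35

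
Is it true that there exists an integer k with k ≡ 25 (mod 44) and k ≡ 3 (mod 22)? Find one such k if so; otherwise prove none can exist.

k = 25

gcd(44, 22) = 22. A simultaneous solution exists iff 25 ≡ 3 (mod 22); here 25 mod 22 = 3 = 3 mod 22, so it does.
In fact k = 25 itself already satisfies 25 mod 22 = 3.
Indeed 25 ≡ 25 (mod 44) and 25 ≡ 3 (mod 22).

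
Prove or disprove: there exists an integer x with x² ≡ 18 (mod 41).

x = 31 works: 31² = 961, and 961 − 18 = 943 = 23·41.

x = 31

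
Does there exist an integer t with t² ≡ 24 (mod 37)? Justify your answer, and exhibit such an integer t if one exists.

Apply Euler's criterion with the prime 37: 24 is a quadratic residue iff 24^18 ≡ 1 (mod 37), and a non-residue iff it is ≡ −1.
Squaring successively (mod 37): 24^2 = 576 ≡ 21; 24^4 ≡ 21² = 441 ≡ 34; 24^8 ≡ 34² = 1156 ≡ 9; 24^16 ≡ 9² = 81 ≡ 7.
Since 18 = 16 + 2, 24^18 ≡ 7 · 21; multiplying out mod 37: 7·21 = 147 ≡ 36. Thus 24^18 ≡ 36 ≡ −1 (mod 37).
By Euler's criterion 24 is a quadratic non-residue mod 37: no t satisfies t² ≡ 24 (mod 37).

No, no such integer exists.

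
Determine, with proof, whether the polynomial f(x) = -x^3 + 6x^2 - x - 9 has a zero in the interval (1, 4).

Such a root exists.

f(1) = -5 and f(4) = 19, which have opposite signs.
As a polynomial, f is continuous on every closed interval.
By the Intermediate Value Theorem f must vanish at some point of (1, 4).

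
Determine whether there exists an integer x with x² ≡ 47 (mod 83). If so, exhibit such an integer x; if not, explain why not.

Apply Euler's criterion with the prime 83: 47 is a quadratic residue iff 47^41 ≡ 1 (mod 83), and a non-residue iff it is ≡ −1.
Repeated squaring mod 83: 47^2 = 2209 ≡ 51; 47^4 ≡ 51² = 2601 ≡ 28; 47^8 ≡ 28² = 784 ≡ 37; 47^16 ≡ 37² = 1369 ≡ 41; 47^32 ≡ 41² = 1681 ≡ 21.
Since 41 = 32 + 8 + 1, 47^41 ≡ 21 · 37 · 47; multiplying out mod 83: 21·37 = 777 ≡ 30, then 30·47 = 1410 ≡ 82. Thus 47^41 ≡ 82 ≡ −1 (mod 83).
The value −1 means 47 is a non-residue modulo 83, so x² ≡ 47 (mod 83) is impossible.

No such integer exists.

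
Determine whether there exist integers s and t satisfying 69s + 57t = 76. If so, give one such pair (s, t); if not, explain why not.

There are no such integers.

Any value of 69s + 57t is a multiple of gcd(69, 57) = 3.
But 76 is not a multiple of 3 (it leaves remainder 1).
Hence no integers s, t satisfy the equation.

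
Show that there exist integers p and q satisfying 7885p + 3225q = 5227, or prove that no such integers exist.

gcd(7885, 3225) = 5, so every integer of the form 7885p + 3225q is a multiple of 5.
But 5227 = 5·1045 + 2, so 5 ∤ 5227.
Hence no integers p, q satisfy the equation.

No such integers exist.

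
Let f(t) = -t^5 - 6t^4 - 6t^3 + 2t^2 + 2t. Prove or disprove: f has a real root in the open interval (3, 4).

No.

f(3) = -867 and f(4) = -2904, both negative, so a sign-change argument is unavailable; we show f keeps this sign on the whole interval.
Substitute t = 3 + u, where 0 < u < 1 on the interval. Expanding, f(3 + u) = -u^5 - 21u^4 - 168u^3 - 646u^2 - 1201u - 867.
The nonzero coefficients here are all negative, so for u > 0 every term is negative (or zero), and the constant term -867 is strictly negative.
So f is strictly negative on (3, 4); no root exists in the interval.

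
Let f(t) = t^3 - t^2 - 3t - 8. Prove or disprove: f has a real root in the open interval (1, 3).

Yes, f has a root in the interval.

f(1) = -11 and f(3) = 1, which have opposite signs.
f is continuous everywhere (it is a polynomial), in particular on [1, 3].
By the Intermediate Value Theorem f must vanish at some point of (1, 3).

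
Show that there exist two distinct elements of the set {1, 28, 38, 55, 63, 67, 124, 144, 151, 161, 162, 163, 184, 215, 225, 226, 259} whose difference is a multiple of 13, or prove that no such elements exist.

Yes: 1 and 144.

1 mod 13 = 1 and 144 mod 13 = 1, so 144 − 1 = 143 = 11·13.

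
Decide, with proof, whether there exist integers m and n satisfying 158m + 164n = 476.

Every value of 158m + 164n is a multiple of gcd(158, 164) = 2; since 2 ∣ 476, solutions exist.
Dividing through by 2 reduces the equation to 79m + 82n = 238.
Euclidean algorithm: 82 = 1·79 + 3, 79 = 26·3 + 1, 3 = 3·1 + 0.
Back-substituting, 1 = 79 − 26·3 = 79 − 26·(82 − 1·79) = −26·82 + 27·79; that is, 79·27 + 82·(-26) = 1.
Times 238: 79·6426 + 82·(-6188) = 238, so (6426, -6188) solves it.
Shifting by a multiple of (82, −79) keeps it a solution: m = 6426 − 78·82 = 30, n = -6188 + 78·79 = -26.
Indeed 158·30 + 164·(-26) = 4740 − 4264 = 476.

m = 30, n = -26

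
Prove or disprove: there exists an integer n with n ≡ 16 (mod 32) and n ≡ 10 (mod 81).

The moduli 32 and 81 are coprime, so by the Chinese Remainder Theorem a unique solution modulo 2592 exists.
Any solution of the first congruence is n = 16 + 32t; substituting into the second, 32t ≡ 10 − 16 ≡ 75 (mod 81).
Since 32·38 = 1216 = 15·81 + 1, the inverse of 32 mod 81 is 38.
Therefore t ≡ 38·75 = 2850 ≡ 15 (mod 81).
Taking t = 15 gives n = 16 + 32·15 = 496.
Check: 496 mod 32 = 16, 496 mod 81 = 10. ✓

n = 496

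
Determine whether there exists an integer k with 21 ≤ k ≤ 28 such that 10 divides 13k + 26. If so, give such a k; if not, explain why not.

k = 28

At k = 28 we get 13·28 + 26 = 390, and 390 = 10·39.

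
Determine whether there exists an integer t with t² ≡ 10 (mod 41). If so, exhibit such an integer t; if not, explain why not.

t = 16

t = 16 works: 16² = 256, and 256 − 10 = 246 = 6·41.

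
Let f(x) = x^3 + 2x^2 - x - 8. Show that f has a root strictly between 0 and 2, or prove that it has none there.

Yes, f has a root in the interval.

f(0) = -8 and f(2) = 6, which have opposite signs.
As a polynomial, f is continuous on every closed interval.
By the Intermediate Value Theorem f must vanish at some point of (0, 2).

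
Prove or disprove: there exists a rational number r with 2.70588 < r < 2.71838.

r = 19/7

Look for a denominator N such that an integer falls strictly between N·2.70588 and N·2.71838. N = 7 works: 7·2.70588 = 18.94116 < 19 < 19.02866 = 7·2.71838.
So r = 19/7 works: it is a ratio of integers, and dividing 7·2.70588 < 19 < 7·2.71838 through by 7 gives 2.70588 < 19/7 < 2.71838.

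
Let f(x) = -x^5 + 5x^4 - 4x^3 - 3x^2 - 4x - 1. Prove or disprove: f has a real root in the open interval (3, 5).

Such a root exists.

f(3) = 14 and f(5) = -596, which have opposite signs.
f is continuous everywhere (it is a polynomial), in particular on [3, 5].
By the Intermediate Value Theorem, f takes the value 0 somewhere in the open interval.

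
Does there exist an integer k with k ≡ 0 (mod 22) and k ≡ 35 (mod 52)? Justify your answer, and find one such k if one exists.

Reduce both congruences modulo 2, which divides 22 and 52: they say k ≡ 0 (mod 2) and k ≡ 35 (mod 2).
But 0 mod 2 = 0 while 35 mod 2 = 1, a contradiction.
Therefore no such k exists.

No such integer exists.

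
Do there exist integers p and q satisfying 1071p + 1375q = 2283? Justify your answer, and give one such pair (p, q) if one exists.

p = 1173, q = -912

Since gcd(1071, 1375) = 1, every integer is an integer combination of 1071 and 1375.
Run the Euclidean algorithm on 1375 and 1071: 1375 = 1·1071 + 304, 1071 = 3·304 + 159, 304 = 1·159 + 145, 159 = 1·145 + 14, 145 = 10·14 + 5, 14 = 2·5 + 4, 5 = 1·4 + 1, 4 = 4·1 + 0.
Unwinding: 1 = 5 − 1·4 = 5 − (14 − 2·5) = −14 + 3·5 = −14 + 3·(145 − 10·14) = 3·145 − 31·14 = 3·145 − 31·(159 − 1·145) = −31·159 + 34·145 = −31·159 + 34·(304 − 1·159) = 34·304 − 65·159 = 34·304 − 65·(1071 − 3·304) = −65·1071 + 229·304 = −65·1071 + 229·(1375 − 1·1071) = 229·1375 − 294·1071, i.e. 1071·(-294) + 1375·229 = 1.
Scaling by 2283 gives the particular solution (p, q) = (-671202, 522807).
The general solution is p = -671202 + 1375k, q = 522807 − 1071k; taking k = 489 gives the smaller pair p = 1173, q = -912.
Check: 1071·1173 + 1375·(-912) = 1256283 − 1254000 = 2283. ✓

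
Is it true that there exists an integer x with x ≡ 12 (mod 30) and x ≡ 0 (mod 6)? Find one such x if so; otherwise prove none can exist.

The moduli are not coprime: gcd(30, 6) = 6. Compatibility requires 6 ∣ (0 − 12) = -12, which holds, so solutions exist.
The smallest candidate x = 12 works directly: 12 ≡ 0 (mod 6).
Indeed 12 ≡ 12 (mod 30) and 12 ≡ 0 (mod 6).

x = 12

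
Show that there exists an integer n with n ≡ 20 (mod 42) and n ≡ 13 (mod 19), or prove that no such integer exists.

n = 146

gcd(42, 19) = 1, so the Chinese Remainder Theorem guarantees exactly one residue class mod 798 satisfying both.
Write n = 20 + 42t and require 20 + 42t ≡ 13 (mod 19), i.e. 42t ≡ 12 (mod 19).
42 ≡ 4 (mod 19), so this reads 4t ≡ 12 (mod 19). Since 4·5 = 20 = 1·19 + 1, the inverse of 4 mod 19 is 5.
Multiplying by 5: t ≡ 5·12 = 60 ≡ 3 (mod 19).
Taking t = 3 gives n = 20 + 42·3 = 146.
Indeed 146 ≡ 20 (mod 42) and 146 ≡ 13 (mod 19).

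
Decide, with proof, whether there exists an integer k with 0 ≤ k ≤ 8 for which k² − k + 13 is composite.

k = 4

At k = 4: 4² − 4 + 13 = 25 = 5·5, which is composite.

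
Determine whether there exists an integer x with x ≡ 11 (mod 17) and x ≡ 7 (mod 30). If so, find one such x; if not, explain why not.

x = 487

The moduli 17 and 30 are coprime, so by the Chinese Remainder Theorem a unique solution modulo 510 exists.
Write x = 11 + 17t and require 11 + 17t ≡ 7 (mod 30), i.e. 17t ≡ 26 (mod 30).
To invert 17 modulo 30: 30 = 1·17 + 13, 17 = 1·13 + 4, 13 = 3·4 + 1, 4 = 4·1 + 0, and unwinding, 1 = 13 − 3·4 = 13 − 3·(17 − 1·13) = −3·17 + 4·13 = −3·17 + 4·(30 − 1·17) = 4·30 − 7·17. Thus 17⁻¹ ≡ -7 ≡ 23 (mod 30).
Therefore t ≡ 23·26 = 598 ≡ 28 (mod 30).
Taking t = 28 gives x = 11 + 17·28 = 487.
Indeed 487 ≡ 11 (mod 17) and 487 ≡ 7 (mod 30).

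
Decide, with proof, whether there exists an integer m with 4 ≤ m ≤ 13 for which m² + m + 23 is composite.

m = 8

At m = 8: 8² + 8 + 23 = 95 = 5·19, which is composite.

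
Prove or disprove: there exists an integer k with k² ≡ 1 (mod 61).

Take k = 1. Then 1² = 1, and since 0 ≤ 1 < 61 this is already reduced: 1² ≡ 1 (mod 61).

k = 1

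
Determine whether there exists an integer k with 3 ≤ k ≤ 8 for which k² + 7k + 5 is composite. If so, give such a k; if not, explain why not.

k = 4

At k = 4: 4² + 7·4 + 5 = 49 = 7·7, which is composite.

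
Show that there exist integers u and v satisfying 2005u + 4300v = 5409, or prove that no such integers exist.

No such integers exist.

gcd(2005, 4300) = 5, so every integer of the form 2005u + 4300v is a multiple of 5.
However 5409 leaves remainder 4 on division by 5.
Hence no integers u, v satisfy the equation.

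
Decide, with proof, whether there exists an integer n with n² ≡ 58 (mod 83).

No such integer exists.

83 is prime, so by Euler's criterion 58 is a square mod 83 iff 58^((83−1)/2) = 58^41 ≡ 1 (mod 83).
Repeated squaring mod 83: 58^2 = 3364 ≡ 44; 58^4 ≡ 44² = 1936 ≡ 27; 58^8 ≡ 27² = 729 ≡ 65; 58^16 ≡ 65² = 4225 ≡ 75; 58^32 ≡ 75² = 5625 ≡ 64.
Since 41 = 32 + 8 + 1, 58^41 ≡ 64 · 65 · 58; multiplying out mod 83: 64·65 = 4160 ≡ 10, then 10·58 = 580 ≡ 82. Thus 58^41 ≡ 82 ≡ −1 (mod 83).
The value −1 means 58 is a non-residue modulo 83, so n² ≡ 58 (mod 83) is impossible.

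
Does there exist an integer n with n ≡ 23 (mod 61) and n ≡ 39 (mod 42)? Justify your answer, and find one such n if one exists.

n = 2097

Since 61 and 42 share no common factor, CRT says the pair of congruences has a solution (unique mod 2562).
Write n = 23 + 61t and require 23 + 61t ≡ 39 (mod 42), i.e. 61t ≡ 16 (mod 42).
61 ≡ 19 (mod 42), so this reads 19t ≡ 16 (mod 42). To invert 19 modulo 42: 42 = 2·19 + 4, 19 = 4·4 + 3, 4 = 1·3 + 1, 3 = 3·1 + 0, and unwinding, 1 = 4 − 1·3 = 4 − (19 − 4·4) = −19 + 5·4 = −19 + 5·(42 − 2·19) = 5·42 − 11·19. Thus 19⁻¹ ≡ -11 ≡ 31 (mod 42).
Multiplying by 31: t ≡ 31·16 = 496 ≡ 34 (mod 42).
Taking t = 34 gives n = 23 + 61·34 = 2097.
Verify: 2097 = 34·61 + 23 and 2097 = 49·42 + 39. ✓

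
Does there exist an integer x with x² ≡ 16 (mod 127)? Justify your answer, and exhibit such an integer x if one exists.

Take x = 4. Then 4² = 16, and since 0 ≤ 16 < 127 this is already reduced: 4² ≡ 16 (mod 127).

x = 4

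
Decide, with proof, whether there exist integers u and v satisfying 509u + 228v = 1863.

Since gcd(509, 228) = 1, every integer is an integer combination of 509 and 228.
Euclidean algorithm: 509 = 2·228 + 53, 228 = 4·53 + 16, 53 = 3·16 + 5, 16 = 3·5 + 1, 5 = 5·1 + 0.
Unwinding: 1 = 16 − 3·5 = 16 − 3·(53 − 3·16) = −3·53 + 10·16 = −3·53 + 10·(228 − 4·53) = 10·228 − 43·53 = 10·228 − 43·(509 − 2·228) = −43·509 + 96·228, i.e. 509·(-43) + 228·96 = 1.
Times 1863: 509·(-80109) + 228·178848 = 1863, so (-80109, 178848) solves it.
Adding 352·228 to u and subtracting 352·509 from v gives the tidier solution (147, -320).
Indeed 509·147 + 228·(-320) = 74823 − 72960 = 1863.

u = 147, v = -320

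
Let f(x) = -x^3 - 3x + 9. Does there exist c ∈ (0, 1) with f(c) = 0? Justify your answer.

No such root exists.

f(0) = 9 and f(1) = 5, both positive.
f'(x) = -3x^2 - 3 has discriminant 0² − 4·(-3)·(-3) = -36 < 0, so f' has no real roots and is negative for every real x.
Hence f is strictly decreasing on ℝ, and in particular on [0, 1]. A strictly monotone function with same-sign endpoint values stays positive on the whole interval, so f has no zero in (0, 1).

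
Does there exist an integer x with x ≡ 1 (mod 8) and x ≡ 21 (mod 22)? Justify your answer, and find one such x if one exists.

x = 65

Here gcd(8, 22) = 2, and both 1 and 21 leave remainder 1 mod 2, so the system is consistent.
Put x = 1 + 8t, so we need 8t ≡ 20 (mod 22), equivalently (divide by 2) 4t ≡ 10 (mod 11).
Since 4·3 = 12 = 1·11 + 1, the inverse of 4 mod 11 is 3.
Therefore t ≡ 3·10 = 30 ≡ 8 (mod 11).
Then x = 1 + 8·8 = 65.
Indeed 65 ≡ 1 (mod 8) and 65 ≡ 21 (mod 22).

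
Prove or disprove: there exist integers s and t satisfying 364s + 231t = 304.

There are no such integers.

gcd(364, 231) = 7, so every integer of the form 364s + 231t is a multiple of 7.
But 304 is not a multiple of 7 (it leaves remainder 3).
So the equation is unsolvable over ℤ.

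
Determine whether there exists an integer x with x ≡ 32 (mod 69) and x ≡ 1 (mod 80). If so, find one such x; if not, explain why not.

x = 4241

The moduli 69 and 80 are coprime, so by the Chinese Remainder Theorem a unique solution modulo 5520 exists.
Any solution of the first congruence is x = 32 + 69t; substituting into the second, 69t ≡ 1 − 32 ≡ 49 (mod 80).
Since 69·29 = 2001 = 25·80 + 1, the inverse of 69 mod 80 is 29.
Multiplying by 29: t ≡ 29·49 = 1421 ≡ 61 (mod 80).
With t = 61: x = 32 + 69·61 = 4241.
Check: 4241 mod 69 = 32, 4241 mod 80 = 1. ✓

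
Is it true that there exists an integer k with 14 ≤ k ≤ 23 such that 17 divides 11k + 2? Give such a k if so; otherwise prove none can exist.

Scanning upward from k = 14 gives 156, 167, 178, 189, 200, 211, 222, 233, 244, none divisible by 17. Try k = 23: 11·23 + 2 = 255 = 15·17, which is divisible by 17.

k = 23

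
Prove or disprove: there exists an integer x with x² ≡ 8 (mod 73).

Take x = 9. Then 9² = 81 = 1·73 + 8, so 9² ≡ 8 (mod 73).

x = 9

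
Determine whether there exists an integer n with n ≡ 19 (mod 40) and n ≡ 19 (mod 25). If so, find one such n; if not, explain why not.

n = 19

The moduli are not coprime: gcd(40, 25) = 5. Compatibility requires 5 ∣ (19 − 19) = 0, which holds, so solutions exist.
The smallest candidate n = 19 works directly: 19 ≡ 19 (mod 25).
Check: 19 mod 40 = 19, 19 mod 25 = 19. ✓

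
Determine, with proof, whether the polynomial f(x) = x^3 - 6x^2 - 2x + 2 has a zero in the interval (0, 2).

Such a root exists.

f(0) = 2 and f(2) = -18, which have opposite signs.
f is continuous everywhere (it is a polynomial), in particular on [0, 2].
By the Intermediate Value Theorem f must vanish at some point of (0, 2).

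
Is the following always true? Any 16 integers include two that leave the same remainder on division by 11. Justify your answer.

Yes.

Partition the integers by their residue mod 11; there are 11 classes.
Since 16 > 11, two of the 16 integers must share a residue class by the pigeonhole principle; call them a and b.
That is, a and b leave the same remainder on division by 11, as claimed.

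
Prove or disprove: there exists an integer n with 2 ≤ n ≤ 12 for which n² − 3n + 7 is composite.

At n = 11: 11² − 3·11 + 7 = 95 = 5·19, which is composite.

n = 11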